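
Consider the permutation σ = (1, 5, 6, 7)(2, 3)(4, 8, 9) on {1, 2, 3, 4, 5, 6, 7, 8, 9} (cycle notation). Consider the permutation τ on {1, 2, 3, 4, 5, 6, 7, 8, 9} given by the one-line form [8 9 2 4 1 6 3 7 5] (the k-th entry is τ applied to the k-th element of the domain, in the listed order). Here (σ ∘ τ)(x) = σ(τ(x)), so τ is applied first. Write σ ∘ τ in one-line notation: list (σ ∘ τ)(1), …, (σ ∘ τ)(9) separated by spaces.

(σ ∘ τ)(x) = σ(τ(x)). Computing each image: σ(τ(1)) = σ(8) = 9, σ(τ(2)) = σ(9) = 4, σ(τ(3)) = σ(2) = 3, σ(τ(4)) = σ(4) = 8, σ(τ(5)) = σ(1) = 5, σ(τ(6)) = σ(6) = 7, σ(τ(7)) = σ(3) = 2, σ(τ(8)) = σ(7) = 1, σ(τ(9)) = σ(5) = 6.
Hence σ ∘ τ = [9 4 3 8 5 7 2 1 6].

9 4 3 8 5 7 2 1 6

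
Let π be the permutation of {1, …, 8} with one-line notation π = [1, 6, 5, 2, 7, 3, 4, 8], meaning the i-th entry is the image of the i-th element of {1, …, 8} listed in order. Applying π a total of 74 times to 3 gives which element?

7

Tracing 3 → 5 → … returns to 3 after 6 steps, so 3 lies in a 6-cycle (2, 6, 3, 5, 7, 4).
Since the cycle has length 6, π^74 acts on it the same as π^2 (74 mod 6 = 2).
Stepping 2 places around the cycle: 3 → 5 → 7.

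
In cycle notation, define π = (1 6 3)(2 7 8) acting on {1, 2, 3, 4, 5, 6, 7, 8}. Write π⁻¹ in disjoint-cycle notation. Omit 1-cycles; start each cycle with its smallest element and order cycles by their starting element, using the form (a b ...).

Inverting a permutation written in cycle notation just reverses the order within every cycle.
Reversing each cycle of π and rotating so the smallest element leads gives (1 3 6)(2 8 7).

(1 3 6)(2 8 7)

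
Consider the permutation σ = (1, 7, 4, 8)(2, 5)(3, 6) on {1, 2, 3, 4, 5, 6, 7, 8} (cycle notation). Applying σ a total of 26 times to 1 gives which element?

1 lies in the 4-cycle (1, 7, 4, 8).
Since the cycle has length 4, σ^26 acts on it the same as σ^2 (26 mod 4 = 2).
Advancing 2 steps from 1: 1 → 7 → 4.

4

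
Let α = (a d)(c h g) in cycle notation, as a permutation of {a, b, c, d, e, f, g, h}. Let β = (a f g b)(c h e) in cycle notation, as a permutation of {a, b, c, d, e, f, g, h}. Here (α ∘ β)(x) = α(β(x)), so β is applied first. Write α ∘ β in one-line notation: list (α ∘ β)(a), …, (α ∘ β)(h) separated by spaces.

f d g a h c b e

(α ∘ β)(x) = α(β(x)). Computing each image: α(β(a)) = α(f) = f, α(β(b)) = α(a) = d, α(β(c)) = α(h) = g, α(β(d)) = α(d) = a, α(β(e)) = α(c) = h, α(β(f)) = α(g) = c, α(β(g)) = α(b) = b, α(β(h)) = α(e) = e.
Hence α ∘ β = [f d g a h c b e].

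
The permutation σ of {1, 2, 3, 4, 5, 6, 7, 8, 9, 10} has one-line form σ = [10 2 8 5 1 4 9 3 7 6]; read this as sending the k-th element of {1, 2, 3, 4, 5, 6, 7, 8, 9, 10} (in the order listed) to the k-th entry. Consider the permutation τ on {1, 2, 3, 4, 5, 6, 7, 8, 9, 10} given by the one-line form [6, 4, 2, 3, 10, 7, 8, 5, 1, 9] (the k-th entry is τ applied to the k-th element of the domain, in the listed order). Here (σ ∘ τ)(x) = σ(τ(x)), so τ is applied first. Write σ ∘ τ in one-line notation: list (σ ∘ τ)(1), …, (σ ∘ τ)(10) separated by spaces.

Chase each element through τ then σ: 1 → 6 → 4; 2 → 4 → 5; 3 → 2 → 2; 4 → 3 → 8; 5 → 10 → 6; 6 → 7 → 9; 7 → 8 → 3; 8 → 5 → 1; 9 → 1 → 10; 10 → 9 → 7.
So σ ∘ τ in one-line form is 4 5 2 8 6 9 3 1 10 7.

4 5 2 8 6 9 3 1 10 7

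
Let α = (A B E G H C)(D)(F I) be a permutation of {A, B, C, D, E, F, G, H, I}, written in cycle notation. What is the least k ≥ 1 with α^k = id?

6

The disjoint cycles have lengths 6, 2, 1.
Since disjoint cycles commute, ord(α) = lcm(6, 2) = 6.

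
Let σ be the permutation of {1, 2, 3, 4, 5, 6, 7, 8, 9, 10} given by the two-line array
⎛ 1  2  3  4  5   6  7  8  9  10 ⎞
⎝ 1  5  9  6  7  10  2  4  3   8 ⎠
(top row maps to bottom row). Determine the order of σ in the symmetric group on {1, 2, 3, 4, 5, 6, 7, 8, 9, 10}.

The disjoint-cycle form of σ has cycle lengths 4, 3, 2, 1.
The order of σ is the least common multiple of its cycle lengths: lcm(4, 3, 2) = 12.

12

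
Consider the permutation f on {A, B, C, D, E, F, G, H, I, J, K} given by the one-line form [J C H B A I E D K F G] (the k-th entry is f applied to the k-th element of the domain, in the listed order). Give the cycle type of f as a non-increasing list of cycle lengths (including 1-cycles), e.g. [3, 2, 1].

The disjoint cycles are (A, J, F, I, K, G, E)(B, C, H, D), with lengths 7, 4 in non-increasing order.

[7, 4]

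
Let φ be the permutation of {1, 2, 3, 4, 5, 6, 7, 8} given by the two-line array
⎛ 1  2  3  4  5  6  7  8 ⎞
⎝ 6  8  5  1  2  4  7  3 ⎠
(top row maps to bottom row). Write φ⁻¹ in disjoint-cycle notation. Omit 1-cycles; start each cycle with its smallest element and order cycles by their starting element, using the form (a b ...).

(1 4 6)(2 5 3 8)

The cycle decomposition of φ is (1 6 4)(2 8 3 5).
Reversing each cycle (and rotating so the smallest element leads) gives φ⁻¹ = (1 4 6)(2 5 3 8).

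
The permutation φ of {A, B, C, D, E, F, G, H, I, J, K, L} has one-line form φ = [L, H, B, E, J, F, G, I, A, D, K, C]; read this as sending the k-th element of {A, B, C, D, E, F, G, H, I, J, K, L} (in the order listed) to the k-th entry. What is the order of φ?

Decomposing into disjoint cycles gives cycle lengths 6, 3, 1, 1, 1.
The order of φ is the least common multiple of its cycle lengths: lcm(6, 3) = 6.

6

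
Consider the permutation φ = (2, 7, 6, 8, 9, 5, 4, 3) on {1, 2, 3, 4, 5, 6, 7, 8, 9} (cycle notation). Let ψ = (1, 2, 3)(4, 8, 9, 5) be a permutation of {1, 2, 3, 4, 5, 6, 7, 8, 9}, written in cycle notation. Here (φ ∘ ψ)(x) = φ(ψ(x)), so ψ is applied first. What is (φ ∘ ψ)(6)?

8

(φ ∘ ψ)(6) = φ(ψ(6)). ψ(6) = 6, then φ(6) = 8. So (φ ∘ ψ)(6) = 8.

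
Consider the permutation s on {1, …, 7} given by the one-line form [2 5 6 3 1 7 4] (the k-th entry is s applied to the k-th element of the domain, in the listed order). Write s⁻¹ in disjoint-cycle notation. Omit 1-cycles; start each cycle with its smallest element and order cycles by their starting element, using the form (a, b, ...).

(1, 5, 2)(3, 4, 7, 6)

The cycle decomposition of s is (1, 2, 5)(3, 6, 7, 4).
The inverse reverses every cycle; in canonical form, s⁻¹ = (1, 5, 2)(3, 4, 7, 6).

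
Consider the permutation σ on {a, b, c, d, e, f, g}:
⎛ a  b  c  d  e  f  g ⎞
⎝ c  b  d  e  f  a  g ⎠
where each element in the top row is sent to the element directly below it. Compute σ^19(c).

a

Tracing c → d → … returns to c after 5 steps, so c lies in a 5-cycle (a, c, d, e, f).
Since the cycle has length 5, σ^19 acts on it the same as σ^4 (19 mod 5 = 4).
Advancing 4 steps from c: c → d → e → f → a.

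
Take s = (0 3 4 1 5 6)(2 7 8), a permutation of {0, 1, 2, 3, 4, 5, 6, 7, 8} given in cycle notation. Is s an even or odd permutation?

The cycle lengths are 6, 3.
A cycle is odd iff its length is even; s has 1 even-length cycle, so sgn(s) = (−1)^1 and s is odd.

odd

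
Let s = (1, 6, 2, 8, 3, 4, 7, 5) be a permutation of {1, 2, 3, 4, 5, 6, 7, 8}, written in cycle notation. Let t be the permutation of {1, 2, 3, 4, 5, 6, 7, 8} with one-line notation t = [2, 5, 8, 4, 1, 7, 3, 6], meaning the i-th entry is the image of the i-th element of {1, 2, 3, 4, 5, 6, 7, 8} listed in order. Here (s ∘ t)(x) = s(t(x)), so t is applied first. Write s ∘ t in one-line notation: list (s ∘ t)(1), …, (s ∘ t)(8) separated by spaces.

8 1 3 7 6 5 4 2

Chase each element through t then s: 1 → 2 → 8; 2 → 5 → 1; 3 → 8 → 3; 4 → 4 → 7; 5 → 1 → 6; 6 → 7 → 5; 7 → 3 → 4; 8 → 6 → 2.
Collecting the images, s ∘ t = [8 1 3 7 6 5 4 2].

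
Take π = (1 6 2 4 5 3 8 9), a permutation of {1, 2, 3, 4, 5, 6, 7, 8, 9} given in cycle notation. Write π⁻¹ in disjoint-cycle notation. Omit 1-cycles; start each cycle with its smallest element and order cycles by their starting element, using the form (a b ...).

The inverse reverses each cycle.
Reversing each cycle of π and rotating so the smallest element leads gives (1 9 8 3 5 4 2 6).

(1 9 8 3 5 4 2 6)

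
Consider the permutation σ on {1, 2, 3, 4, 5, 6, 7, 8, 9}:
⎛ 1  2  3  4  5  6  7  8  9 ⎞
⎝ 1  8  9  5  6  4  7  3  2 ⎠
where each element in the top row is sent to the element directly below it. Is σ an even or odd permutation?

In disjoint-cycle form the cycle lengths are 4, 3, 1, 1.
A cycle is odd iff its length is even; σ has 1 even-length cycle, so sgn(σ) = (−1)^1 and σ is odd.

odd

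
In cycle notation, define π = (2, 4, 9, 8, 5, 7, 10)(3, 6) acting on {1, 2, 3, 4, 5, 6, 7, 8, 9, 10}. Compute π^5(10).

5

10 lies in the 7-cycle (2, 4, 9, 8, 5, 7, 10).
Stepping 5 places around the cycle: 10 → 2 → 4 → 9 → 8 → 5.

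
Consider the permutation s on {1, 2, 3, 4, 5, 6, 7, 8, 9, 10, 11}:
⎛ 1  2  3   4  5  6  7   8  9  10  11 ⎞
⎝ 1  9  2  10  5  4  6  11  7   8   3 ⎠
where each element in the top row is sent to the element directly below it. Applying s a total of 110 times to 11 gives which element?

2

Tracing 11 → 3 → … returns to 11 after 9 steps, so 11 lies in a 9-cycle (2 9 7 6 4 10 8 11 3).
Powers repeat with period 9 on this cycle, and 110 mod 9 = 2, so s^110(11) = s^2(11).
Stepping 2 places around the cycle: 11 → 3 → 2.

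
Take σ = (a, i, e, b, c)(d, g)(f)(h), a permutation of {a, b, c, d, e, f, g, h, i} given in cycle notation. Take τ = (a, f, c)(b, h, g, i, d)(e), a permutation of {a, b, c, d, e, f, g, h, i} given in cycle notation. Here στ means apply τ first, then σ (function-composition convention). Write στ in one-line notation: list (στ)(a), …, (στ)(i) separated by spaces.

f h i c b a e d g

Chase each element through τ then σ: a → f → f; b → h → h; c → a → i; d → b → c; e → e → b; f → c → a; g → i → e; h → g → d; i → d → g.
Collecting the images, στ = [f h i c b a e d g].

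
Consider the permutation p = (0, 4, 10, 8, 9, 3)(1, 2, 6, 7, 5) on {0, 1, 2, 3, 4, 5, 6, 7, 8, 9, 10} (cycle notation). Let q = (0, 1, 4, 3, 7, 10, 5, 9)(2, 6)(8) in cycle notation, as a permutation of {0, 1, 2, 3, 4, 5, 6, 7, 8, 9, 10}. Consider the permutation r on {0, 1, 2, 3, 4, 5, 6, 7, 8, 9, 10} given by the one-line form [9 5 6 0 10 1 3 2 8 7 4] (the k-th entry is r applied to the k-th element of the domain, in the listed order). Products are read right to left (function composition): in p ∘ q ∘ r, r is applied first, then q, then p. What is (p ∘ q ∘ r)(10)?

Apply the permutations in order: r(10) = 4, then q(4) = 3, then p(3) = 0. So (p ∘ q ∘ r)(10) = 0.

0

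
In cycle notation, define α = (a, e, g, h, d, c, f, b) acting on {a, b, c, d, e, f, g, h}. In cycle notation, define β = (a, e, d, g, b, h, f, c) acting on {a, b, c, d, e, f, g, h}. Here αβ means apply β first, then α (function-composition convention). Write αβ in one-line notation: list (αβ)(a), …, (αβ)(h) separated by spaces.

For each element, apply β then α: a → e → g; b → h → d; c → a → e; d → g → h; e → d → c; f → c → f; g → b → a; h → f → b.
So αβ in one-line form is g d e h c f a b.

g d e h c f a b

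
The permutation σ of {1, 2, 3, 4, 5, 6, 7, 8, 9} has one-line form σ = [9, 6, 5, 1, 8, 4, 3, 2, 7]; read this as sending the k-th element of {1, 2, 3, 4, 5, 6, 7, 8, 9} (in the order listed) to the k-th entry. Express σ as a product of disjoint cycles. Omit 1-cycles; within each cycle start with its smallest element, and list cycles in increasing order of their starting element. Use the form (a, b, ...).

(1, 9, 7, 3, 5, 8, 2, 6, 4)

Iterating σ from 1 gives 1 → 9 → 7 → 3 → 5 → 8 → 2 → 6 → 4 → 1; that is the 9-cycle (1, 9, 7, 3, 5, 8, 2, 6, 4).
Continuing from each remaining unvisited element yields (1, 9, 7, 3, 5, 8, 2, 6, 4).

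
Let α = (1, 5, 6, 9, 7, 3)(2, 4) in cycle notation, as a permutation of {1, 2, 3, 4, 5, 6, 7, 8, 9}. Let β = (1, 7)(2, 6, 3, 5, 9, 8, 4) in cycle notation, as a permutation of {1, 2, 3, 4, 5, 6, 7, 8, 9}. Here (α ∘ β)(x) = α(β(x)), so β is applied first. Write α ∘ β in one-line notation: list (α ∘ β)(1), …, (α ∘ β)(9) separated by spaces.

3 9 6 4 7 1 5 2 8

For each element, apply β then α: 1 → 7 → 3; 2 → 6 → 9; 3 → 5 → 6; 4 → 2 → 4; 5 → 9 → 7; 6 → 3 → 1; 7 → 1 → 5; 8 → 4 → 2; 9 → 8 → 8.
So α ∘ β in one-line form is 3 9 6 4 7 1 5 2 8.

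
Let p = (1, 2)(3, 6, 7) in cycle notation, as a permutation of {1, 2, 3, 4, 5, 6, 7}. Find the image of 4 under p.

4

4 does not appear in any cycle of p, so it is a fixed point: p(4) = 4.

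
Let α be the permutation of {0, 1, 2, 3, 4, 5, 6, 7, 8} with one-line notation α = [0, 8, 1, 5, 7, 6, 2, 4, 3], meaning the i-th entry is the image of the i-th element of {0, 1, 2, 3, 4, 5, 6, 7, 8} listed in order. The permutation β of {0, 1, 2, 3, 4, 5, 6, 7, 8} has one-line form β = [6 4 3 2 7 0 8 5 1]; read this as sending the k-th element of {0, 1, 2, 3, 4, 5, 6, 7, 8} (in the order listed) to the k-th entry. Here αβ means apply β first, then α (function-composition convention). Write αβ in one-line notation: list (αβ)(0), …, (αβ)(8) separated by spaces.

2 7 5 1 4 0 3 6 8

Chase each element through β then α: 0 → 6 → 2; 1 → 4 → 7; 2 → 3 → 5; 3 → 2 → 1; 4 → 7 → 4; 5 → 0 → 0; 6 → 8 → 3; 7 → 5 → 6; 8 → 1 → 8.
So αβ in one-line form is 2 7 5 1 4 0 3 6 8.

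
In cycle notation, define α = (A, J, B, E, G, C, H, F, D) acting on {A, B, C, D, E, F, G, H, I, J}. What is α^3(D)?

D lies in the 9-cycle (A, J, B, E, G, C, H, F, D).
Stepping 3 places around the cycle: D → A → J → B.

B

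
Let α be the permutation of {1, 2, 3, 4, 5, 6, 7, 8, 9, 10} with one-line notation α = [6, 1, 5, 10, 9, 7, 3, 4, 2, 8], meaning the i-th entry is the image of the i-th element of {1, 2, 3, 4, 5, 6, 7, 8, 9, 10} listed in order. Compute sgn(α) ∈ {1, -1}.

1

In disjoint-cycle form the cycle lengths are 7, 3.
A cycle of length ℓ contributes ℓ−1 transpositions, so α is a product of 6 + 2 = 8 transpositions — even.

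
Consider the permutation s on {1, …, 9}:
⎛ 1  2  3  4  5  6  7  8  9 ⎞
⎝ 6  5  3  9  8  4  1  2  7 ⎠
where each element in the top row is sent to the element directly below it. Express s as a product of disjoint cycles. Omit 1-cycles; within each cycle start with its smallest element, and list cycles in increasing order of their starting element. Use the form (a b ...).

(1 6 4 9 7)(2 5 8)

Start at 1 and follow images: 1 → 6 → 4 → 9 → 7 → 1, giving the cycle (1 6 4 9 7).
Repeating from the next unused element and collecting all non-trivial cycles gives (1 6 4 9 7)(2 5 8).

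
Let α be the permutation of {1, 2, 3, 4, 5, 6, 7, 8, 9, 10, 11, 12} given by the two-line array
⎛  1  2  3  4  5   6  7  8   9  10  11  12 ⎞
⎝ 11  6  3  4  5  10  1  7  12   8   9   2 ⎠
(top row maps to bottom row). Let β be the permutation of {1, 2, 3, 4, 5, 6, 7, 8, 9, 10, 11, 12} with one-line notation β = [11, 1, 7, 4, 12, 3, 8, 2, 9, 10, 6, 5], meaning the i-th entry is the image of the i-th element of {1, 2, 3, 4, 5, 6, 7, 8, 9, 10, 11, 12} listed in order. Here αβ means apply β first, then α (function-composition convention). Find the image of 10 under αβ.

β(10) = 10, then α(10) = 8; composing gives (αβ)(10) = 8.

8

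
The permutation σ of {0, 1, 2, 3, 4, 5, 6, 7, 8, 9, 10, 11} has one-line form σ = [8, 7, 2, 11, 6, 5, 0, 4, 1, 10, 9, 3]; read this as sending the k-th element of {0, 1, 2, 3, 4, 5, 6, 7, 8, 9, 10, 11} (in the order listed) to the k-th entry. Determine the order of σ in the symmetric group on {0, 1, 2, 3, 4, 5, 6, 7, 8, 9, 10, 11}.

6

The disjoint-cycle form of σ has cycle lengths 6, 2, 2, 1, 1.
The order is lcm(6, 2, 2) = 6.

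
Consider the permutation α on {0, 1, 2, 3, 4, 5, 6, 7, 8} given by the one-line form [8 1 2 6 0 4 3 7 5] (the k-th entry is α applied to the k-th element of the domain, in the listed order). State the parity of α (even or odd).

In disjoint-cycle form the cycle lengths are 4, 2, 1, 1, 1.
A cycle of length ℓ contributes ℓ−1 transpositions, so α is a product of 3 + 1 = 4 transpositions — even.

even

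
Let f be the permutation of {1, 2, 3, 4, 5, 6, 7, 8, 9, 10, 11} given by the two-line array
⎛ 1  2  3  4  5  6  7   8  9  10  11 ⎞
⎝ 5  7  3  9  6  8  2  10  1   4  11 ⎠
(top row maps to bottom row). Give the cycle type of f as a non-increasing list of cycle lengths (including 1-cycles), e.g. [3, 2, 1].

[7, 2, 1, 1]

The disjoint cycles are (1, 5, 6, 8, 10, 4, 9)(2, 7)(3)(11), with lengths 7, 2, 1, 1 in non-increasing order.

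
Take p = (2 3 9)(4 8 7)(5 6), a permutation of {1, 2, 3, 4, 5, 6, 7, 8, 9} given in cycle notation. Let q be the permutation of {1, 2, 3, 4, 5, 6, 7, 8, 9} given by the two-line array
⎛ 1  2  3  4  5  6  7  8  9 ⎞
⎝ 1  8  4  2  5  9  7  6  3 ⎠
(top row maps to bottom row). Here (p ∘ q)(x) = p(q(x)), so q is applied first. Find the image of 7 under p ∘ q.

First apply q: q(7) = 7, then p(7) = 4. Thus (p ∘ q)(7) = 4.

4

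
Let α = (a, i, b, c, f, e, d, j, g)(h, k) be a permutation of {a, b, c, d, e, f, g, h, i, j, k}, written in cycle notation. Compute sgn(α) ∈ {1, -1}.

The cycle lengths are 9, 2.
A cycle is odd iff its length is even; α has 1 even-length cycle, so sgn(α) = (−1)^1 and α is odd.

-1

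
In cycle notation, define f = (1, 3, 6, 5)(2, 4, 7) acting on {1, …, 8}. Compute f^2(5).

3

5 lies in the 4-cycle (1, 3, 6, 5).
Advancing 2 steps from 5: 5 → 1 → 3.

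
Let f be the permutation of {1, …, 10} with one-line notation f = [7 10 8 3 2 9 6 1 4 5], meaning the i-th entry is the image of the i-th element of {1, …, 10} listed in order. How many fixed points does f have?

0

No element satisfies f(x) = x, so there are 0 fixed points.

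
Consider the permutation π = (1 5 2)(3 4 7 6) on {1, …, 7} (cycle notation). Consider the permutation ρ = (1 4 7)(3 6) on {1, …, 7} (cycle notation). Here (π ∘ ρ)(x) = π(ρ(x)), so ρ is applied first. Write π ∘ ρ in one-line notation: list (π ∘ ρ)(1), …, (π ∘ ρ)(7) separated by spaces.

7 1 3 6 2 4 5

Chase each element through ρ then π: 1 → 4 → 7; 2 → 2 → 1; 3 → 6 → 3; 4 → 7 → 6; 5 → 5 → 2; 6 → 3 → 4; 7 → 1 → 5.
So π ∘ ρ in one-line form is 7 1 3 6 2 4 5.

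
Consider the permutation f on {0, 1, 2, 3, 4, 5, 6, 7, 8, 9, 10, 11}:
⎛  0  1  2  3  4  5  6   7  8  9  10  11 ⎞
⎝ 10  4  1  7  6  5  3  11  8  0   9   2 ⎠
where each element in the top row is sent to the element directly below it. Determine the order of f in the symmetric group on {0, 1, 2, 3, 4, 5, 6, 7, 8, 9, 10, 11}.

Writing f as disjoint cycles, the cycle lengths are 7, 3, 1, 1.
Since disjoint cycles commute, ord(f) = lcm(7, 3) = 21.

21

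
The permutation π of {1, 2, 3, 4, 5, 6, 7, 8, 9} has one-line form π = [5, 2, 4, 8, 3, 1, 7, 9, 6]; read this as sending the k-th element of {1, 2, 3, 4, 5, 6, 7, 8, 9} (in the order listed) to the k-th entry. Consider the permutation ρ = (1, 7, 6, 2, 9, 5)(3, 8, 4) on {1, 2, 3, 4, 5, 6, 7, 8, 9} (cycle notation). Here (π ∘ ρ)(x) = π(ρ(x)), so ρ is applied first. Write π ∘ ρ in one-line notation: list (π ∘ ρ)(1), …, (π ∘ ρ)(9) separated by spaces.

Chase each element through ρ then π: 1 → 7 → 7; 2 → 9 → 6; 3 → 8 → 9; 4 → 3 → 4; 5 → 1 → 5; 6 → 2 → 2; 7 → 6 → 1; 8 → 4 → 8; 9 → 5 → 3.
So π ∘ ρ in one-line form is 7 6 9 4 5 2 1 8 3.

7 6 9 4 5 2 1 8 3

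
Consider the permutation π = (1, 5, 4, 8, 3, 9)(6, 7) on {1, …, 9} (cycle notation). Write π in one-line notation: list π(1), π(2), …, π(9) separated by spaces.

5 2 9 8 4 7 6 3 1

Image by image: 1↦5, 2↦2, 3↦9, 4↦8, 5↦4, 6↦7, 7↦6, 8↦3, 9↦1.
So the one-line form is 5 2 9 8 4 7 6 3 1.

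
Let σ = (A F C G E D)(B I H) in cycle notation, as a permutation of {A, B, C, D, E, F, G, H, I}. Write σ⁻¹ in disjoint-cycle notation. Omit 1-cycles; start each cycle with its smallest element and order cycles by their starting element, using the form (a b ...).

If σ sends a → b within a cycle, σ⁻¹ sends b → a; equivalently, reverse each cycle.
After reversing and putting each cycle's least element first, σ⁻¹ = (A D E G C F)(B H I).

(A D E G C F)(B H I)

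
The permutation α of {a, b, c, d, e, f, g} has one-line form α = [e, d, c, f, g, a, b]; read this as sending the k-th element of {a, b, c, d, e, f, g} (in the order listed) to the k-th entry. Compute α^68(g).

d

Tracing g → b → … returns to g after 6 steps, so g lies in a 6-cycle (a e g b d f).
Powers repeat with period 6 on this cycle, and 68 mod 6 = 2, so α^68(g) = α^2(g).
Advancing 2 steps from g: g → b → d.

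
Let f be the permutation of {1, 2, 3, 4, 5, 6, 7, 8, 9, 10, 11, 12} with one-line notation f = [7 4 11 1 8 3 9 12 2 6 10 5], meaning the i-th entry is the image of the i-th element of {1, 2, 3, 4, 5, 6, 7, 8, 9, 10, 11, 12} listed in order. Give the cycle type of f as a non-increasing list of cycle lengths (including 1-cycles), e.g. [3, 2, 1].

[5, 4, 3]

The disjoint cycles are (1 7 9 2 4)(3 11 10 6)(5 8 12), with lengths 5, 4, 3 in non-increasing order.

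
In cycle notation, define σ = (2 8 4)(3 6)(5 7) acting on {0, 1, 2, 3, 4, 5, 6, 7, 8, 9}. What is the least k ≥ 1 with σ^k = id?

The cycle type of σ is (3, 2, 2, 1, 1, 1).
The order of σ is the least common multiple of its cycle lengths: lcm(3, 2, 2) = 6.

6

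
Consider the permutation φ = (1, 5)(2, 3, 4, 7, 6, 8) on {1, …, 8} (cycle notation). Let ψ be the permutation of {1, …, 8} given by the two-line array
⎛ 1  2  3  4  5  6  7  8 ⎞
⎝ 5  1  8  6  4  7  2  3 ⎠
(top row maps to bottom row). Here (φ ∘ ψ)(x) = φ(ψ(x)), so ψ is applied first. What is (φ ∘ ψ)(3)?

2

ψ(3) = 8, then φ(8) = 2; composing gives (φ ∘ ψ)(3) = 2.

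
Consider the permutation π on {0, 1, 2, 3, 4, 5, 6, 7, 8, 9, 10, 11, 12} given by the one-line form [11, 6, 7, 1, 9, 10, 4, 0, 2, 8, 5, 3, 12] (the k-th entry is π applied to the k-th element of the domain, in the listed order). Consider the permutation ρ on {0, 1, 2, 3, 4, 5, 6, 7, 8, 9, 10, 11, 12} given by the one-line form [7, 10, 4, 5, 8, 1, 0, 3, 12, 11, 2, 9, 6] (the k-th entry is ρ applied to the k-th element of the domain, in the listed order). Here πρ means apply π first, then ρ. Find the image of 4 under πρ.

First apply π: π(4) = 9, then ρ(9) = 11. Thus (πρ)(4) = 11.

11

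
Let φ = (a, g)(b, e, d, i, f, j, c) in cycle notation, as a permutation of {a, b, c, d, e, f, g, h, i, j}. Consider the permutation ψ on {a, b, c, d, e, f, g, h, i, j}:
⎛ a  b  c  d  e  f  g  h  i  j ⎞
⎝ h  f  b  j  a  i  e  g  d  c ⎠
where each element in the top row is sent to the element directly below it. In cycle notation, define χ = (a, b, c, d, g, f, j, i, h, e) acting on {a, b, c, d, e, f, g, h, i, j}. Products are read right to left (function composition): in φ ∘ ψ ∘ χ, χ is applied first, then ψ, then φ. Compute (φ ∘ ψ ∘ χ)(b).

e

Apply the permutations in order: χ(b) = c, then ψ(c) = b, then φ(b) = e. So (φ ∘ ψ ∘ χ)(b) = e.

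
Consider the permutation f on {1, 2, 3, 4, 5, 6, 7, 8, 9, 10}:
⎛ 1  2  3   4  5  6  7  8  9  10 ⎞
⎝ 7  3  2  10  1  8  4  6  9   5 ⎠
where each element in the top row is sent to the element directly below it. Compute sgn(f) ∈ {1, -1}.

In disjoint-cycle form the cycle lengths are 5, 2, 2, 1.
A cycle of length ℓ contributes ℓ−1 transpositions, so f is a product of 4 + 1 + 1 = 6 transpositions — even.

1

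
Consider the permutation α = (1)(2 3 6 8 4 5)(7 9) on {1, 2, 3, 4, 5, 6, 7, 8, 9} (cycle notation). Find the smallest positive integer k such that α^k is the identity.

6

The disjoint cycles have lengths 6, 2, 1.
The order of α is the least common multiple of its cycle lengths: lcm(6, 2) = 6.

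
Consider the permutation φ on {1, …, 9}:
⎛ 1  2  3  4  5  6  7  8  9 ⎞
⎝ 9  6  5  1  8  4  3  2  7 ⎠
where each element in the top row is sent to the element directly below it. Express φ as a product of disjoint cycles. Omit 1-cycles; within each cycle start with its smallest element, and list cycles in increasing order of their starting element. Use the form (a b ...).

From 1: 1 → 9 → 7 → 3 → 5 → 8 → 2 → 6 → 4 → 1, closing the cycle (1 9 7 3 5 8 2 6 4).
Continuing from each remaining unvisited element yields (1 9 7 3 5 8 2 6 4).

(1 9 7 3 5 8 2 6 4)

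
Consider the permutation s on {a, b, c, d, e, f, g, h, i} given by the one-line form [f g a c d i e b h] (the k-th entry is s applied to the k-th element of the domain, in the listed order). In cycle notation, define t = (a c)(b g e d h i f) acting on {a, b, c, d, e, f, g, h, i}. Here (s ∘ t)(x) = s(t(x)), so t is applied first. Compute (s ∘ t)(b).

e

t(b) = g, then s(g) = e; composing gives (s ∘ t)(b) = e.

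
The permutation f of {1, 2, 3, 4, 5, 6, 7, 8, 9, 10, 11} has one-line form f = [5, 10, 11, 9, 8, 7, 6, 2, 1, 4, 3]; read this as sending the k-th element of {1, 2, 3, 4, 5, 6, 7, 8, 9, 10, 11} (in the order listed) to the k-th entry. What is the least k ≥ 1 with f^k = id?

14

The disjoint-cycle form of f has cycle lengths 7, 2, 2.
Since disjoint cycles commute, ord(f) = lcm(7, 2, 2) = 14.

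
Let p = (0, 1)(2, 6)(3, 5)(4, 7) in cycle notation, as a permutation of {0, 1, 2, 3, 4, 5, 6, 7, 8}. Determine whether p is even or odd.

even

The cycle lengths are 2, 2, 2, 2, 1.
A cycle is odd iff its length is even; p has 4 even-length cycles, so sgn(p) = (−1)^4 and p is even.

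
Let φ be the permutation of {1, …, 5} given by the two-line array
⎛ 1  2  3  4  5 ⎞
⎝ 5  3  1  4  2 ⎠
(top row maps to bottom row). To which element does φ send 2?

3

The entry below 2 in the array is 3, so φ(2) = 3.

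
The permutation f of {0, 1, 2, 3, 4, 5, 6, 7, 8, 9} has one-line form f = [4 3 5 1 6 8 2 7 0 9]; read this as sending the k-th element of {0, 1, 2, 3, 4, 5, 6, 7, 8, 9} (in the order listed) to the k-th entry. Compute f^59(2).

6

Tracing 2 → 5 → … returns to 2 after 6 steps, so 2 lies in a 6-cycle (0, 4, 6, 2, 5, 8).
Powers repeat with period 6 on this cycle, and 59 mod 6 = 5, so f^59(2) = f^5(2).
Stepping 5 places around the cycle: 2 → 5 → 8 → 0 → 4 → 6.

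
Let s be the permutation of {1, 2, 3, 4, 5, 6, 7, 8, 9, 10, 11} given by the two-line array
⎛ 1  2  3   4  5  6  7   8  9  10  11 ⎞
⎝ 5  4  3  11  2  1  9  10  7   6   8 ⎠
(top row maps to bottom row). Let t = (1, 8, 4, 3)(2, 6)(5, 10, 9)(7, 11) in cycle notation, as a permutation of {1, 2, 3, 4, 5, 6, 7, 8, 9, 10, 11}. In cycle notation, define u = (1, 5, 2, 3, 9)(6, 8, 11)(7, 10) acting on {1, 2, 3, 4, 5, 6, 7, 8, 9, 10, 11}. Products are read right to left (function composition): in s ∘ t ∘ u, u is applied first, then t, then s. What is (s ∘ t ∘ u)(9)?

Apply the permutations in order: u(9) = 1, then t(1) = 8, then s(8) = 10. So (s ∘ t ∘ u)(9) = 10.

10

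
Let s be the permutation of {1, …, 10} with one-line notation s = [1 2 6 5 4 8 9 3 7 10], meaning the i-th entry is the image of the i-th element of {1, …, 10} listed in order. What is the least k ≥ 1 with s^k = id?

6

The disjoint-cycle form of s has cycle lengths 3, 2, 2, 1, 1, 1.
Since disjoint cycles commute, ord(s) = lcm(3, 2, 2) = 6.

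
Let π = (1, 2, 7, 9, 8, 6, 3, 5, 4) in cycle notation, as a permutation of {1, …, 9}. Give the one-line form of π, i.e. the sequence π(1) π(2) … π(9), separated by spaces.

Image by image: 1→2, 2→7, 3→5, 4→1, 5→4, 6→3, 7→9, 8→6, 9→8.
So the one-line form is 2 7 5 1 4 3 9 6 8.

2 7 5 1 4 3 9 6 8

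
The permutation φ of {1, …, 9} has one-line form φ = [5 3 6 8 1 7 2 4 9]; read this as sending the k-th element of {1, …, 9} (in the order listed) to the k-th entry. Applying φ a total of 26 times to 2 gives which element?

6

Tracing 2 → 3 → … returns to 2 after 4 steps, so 2 lies in a 4-cycle (2, 3, 6, 7).
Powers repeat with period 4 on this cycle, and 26 mod 4 = 2, so φ^26(2) = φ^2(2).
Stepping 2 places around the cycle: 2 → 3 → 6.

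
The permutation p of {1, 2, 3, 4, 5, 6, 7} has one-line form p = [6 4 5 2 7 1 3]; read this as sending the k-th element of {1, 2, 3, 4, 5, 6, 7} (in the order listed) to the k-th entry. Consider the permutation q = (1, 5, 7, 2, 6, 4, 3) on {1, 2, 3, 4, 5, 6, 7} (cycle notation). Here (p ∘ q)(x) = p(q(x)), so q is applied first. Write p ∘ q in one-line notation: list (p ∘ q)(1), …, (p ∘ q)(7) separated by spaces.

7 1 6 5 3 2 4

Chase each element through q then p: 1 → 5 → 7; 2 → 6 → 1; 3 → 1 → 6; 4 → 3 → 5; 5 → 7 → 3; 6 → 4 → 2; 7 → 2 → 4.
Collecting the images, p ∘ q = [7 1 6 5 3 2 4].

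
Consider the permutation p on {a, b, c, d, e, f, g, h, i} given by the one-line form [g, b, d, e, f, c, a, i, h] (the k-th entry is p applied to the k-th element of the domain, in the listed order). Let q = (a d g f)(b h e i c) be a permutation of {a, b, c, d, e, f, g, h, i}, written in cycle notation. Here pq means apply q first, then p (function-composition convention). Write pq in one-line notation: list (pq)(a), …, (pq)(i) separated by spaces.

e i b a h g c f d

(pq)(x) = p(q(x)). Computing each image: p(q(a)) = p(d) = e, p(q(b)) = p(h) = i, p(q(c)) = p(b) = b, p(q(d)) = p(g) = a, p(q(e)) = p(i) = h, p(q(f)) = p(a) = g, p(q(g)) = p(f) = c, p(q(h)) = p(e) = f, p(q(i)) = p(c) = d.
Hence pq = [e i b a h g c f d].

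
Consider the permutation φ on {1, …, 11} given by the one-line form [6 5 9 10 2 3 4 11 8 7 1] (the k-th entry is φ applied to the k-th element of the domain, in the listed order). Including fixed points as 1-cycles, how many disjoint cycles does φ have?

3

The cycle decomposition is (1 6 3 9 8 11)(2 5)(4 10 7), which has 3 cycles (counting 1-cycles).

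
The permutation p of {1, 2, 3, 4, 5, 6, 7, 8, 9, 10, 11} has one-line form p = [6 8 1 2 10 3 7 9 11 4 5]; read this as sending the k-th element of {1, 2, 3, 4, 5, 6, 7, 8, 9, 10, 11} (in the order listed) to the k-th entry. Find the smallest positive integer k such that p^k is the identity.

21

Writing p as disjoint cycles, the cycle lengths are 7, 3, 1.
Since disjoint cycles commute, ord(p) = lcm(7, 3) = 21.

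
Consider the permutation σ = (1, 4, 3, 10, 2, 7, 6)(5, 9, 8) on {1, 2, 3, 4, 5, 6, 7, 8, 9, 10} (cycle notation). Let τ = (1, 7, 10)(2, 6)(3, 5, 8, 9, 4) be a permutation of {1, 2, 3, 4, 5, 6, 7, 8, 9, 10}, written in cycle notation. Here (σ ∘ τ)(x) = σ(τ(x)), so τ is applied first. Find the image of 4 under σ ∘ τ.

10

τ(4) = 3, then σ(3) = 10; composing gives (σ ∘ τ)(4) = 10.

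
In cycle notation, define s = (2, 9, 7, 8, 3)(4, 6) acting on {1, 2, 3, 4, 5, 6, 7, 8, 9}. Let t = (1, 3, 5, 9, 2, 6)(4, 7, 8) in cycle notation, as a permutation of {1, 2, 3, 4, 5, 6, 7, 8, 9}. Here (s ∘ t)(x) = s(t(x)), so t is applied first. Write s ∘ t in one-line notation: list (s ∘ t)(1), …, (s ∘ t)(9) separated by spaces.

2 4 5 8 7 1 3 6 9

(s ∘ t)(x) = s(t(x)). Computing each image: s(t(1)) = s(3) = 2, s(t(2)) = s(6) = 4, s(t(3)) = s(5) = 5, s(t(4)) = s(7) = 8, s(t(5)) = s(9) = 7, s(t(6)) = s(1) = 1, s(t(7)) = s(8) = 3, s(t(8)) = s(4) = 6, s(t(9)) = s(2) = 9.
Hence s ∘ t = [2 4 5 8 7 1 3 6 9].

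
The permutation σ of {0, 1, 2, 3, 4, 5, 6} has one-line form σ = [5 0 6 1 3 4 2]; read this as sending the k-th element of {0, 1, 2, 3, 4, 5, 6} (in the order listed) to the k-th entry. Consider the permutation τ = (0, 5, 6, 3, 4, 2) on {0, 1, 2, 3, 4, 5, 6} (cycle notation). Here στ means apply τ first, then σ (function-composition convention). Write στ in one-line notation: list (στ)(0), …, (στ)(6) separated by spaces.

4 0 5 3 6 2 1

(στ)(x) = σ(τ(x)). Computing each image: σ(τ(0)) = σ(5) = 4, σ(τ(1)) = σ(1) = 0, σ(τ(2)) = σ(0) = 5, σ(τ(3)) = σ(4) = 3, σ(τ(4)) = σ(2) = 6, σ(τ(5)) = σ(6) = 2, σ(τ(6)) = σ(3) = 1.
Hence στ = [4 0 5 3 6 2 1].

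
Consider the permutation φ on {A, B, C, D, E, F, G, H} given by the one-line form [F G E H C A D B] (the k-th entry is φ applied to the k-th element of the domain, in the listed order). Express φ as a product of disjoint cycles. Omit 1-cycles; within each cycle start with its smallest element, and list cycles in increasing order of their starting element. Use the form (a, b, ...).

Start at A and follow images: A → F → A, giving the cycle (A, F).
Repeating from the next unused element and collecting all non-trivial cycles gives (A, F)(B, G, D, H)(C, E).

(A, F)(B, G, D, H)(C, E)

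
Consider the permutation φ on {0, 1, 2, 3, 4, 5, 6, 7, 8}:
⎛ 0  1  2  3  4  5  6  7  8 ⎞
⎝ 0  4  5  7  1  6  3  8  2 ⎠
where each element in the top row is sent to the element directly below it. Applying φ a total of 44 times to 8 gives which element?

5

Tracing 8 → 2 → … returns to 8 after 6 steps, so 8 lies in a 6-cycle (2 5 6 3 7 8).
Powers repeat with period 6 on this cycle, and 44 mod 6 = 2, so φ^44(8) = φ^2(8).
Advancing 2 steps from 8: 8 → 2 → 5.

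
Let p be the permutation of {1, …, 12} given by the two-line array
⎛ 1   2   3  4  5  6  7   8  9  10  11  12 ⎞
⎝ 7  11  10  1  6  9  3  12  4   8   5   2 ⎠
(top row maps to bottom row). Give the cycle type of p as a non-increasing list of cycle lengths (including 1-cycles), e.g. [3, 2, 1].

The disjoint cycles are (1, 7, 3, 10, 8, 12, 2, 11, 5, 6, 9, 4), with lengths 12 in non-increasing order.

[12]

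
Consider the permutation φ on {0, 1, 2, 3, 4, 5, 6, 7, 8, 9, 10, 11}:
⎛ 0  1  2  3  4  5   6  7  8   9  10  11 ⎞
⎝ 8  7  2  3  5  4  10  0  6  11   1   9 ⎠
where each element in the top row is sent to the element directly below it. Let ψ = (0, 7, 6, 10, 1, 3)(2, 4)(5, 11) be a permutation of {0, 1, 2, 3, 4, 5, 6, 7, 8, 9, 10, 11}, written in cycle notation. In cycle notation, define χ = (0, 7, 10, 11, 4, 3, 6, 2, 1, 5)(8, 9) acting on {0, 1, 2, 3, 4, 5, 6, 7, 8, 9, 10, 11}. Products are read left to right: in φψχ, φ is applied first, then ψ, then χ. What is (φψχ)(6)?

5

Apply the permutations in order: φ(6) = 10, then ψ(10) = 1, then χ(1) = 5. So (φψχ)(6) = 5.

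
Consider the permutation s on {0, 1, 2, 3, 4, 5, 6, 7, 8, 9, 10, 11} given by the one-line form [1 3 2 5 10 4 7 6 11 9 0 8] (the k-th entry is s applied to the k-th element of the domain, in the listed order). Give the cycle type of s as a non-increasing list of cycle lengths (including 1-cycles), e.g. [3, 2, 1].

[6, 2, 2, 1, 1]

The disjoint cycles are (0 1 3 5 4 10)(2)(6 7)(8 11)(9), with lengths 6, 2, 2, 1, 1 in non-increasing order.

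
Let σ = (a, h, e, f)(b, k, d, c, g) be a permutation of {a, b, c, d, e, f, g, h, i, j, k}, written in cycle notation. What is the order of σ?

20

The cycle type of σ is (5, 4, 1, 1).
The order of σ is the least common multiple of its cycle lengths: lcm(5, 4) = 20.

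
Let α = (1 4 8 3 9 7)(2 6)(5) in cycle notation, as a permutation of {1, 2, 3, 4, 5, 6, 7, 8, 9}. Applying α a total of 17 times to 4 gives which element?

4 lies in the 6-cycle (1 4 8 3 9 7).
On a 6-cycle, α^6 is the identity, so α^17 = α^5 there (17 ≡ 5 mod 6).
Stepping 5 places around the cycle: 4 → 8 → 3 → 9 → 7 → 1.

1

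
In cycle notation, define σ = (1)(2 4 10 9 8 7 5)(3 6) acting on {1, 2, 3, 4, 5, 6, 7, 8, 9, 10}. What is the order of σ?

14

The disjoint cycles have lengths 7, 2, 1.
Since disjoint cycles commute, ord(σ) = lcm(7, 2) = 14.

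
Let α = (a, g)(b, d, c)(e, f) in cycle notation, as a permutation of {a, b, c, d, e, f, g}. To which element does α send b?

d

In the cycle (b, d, c), b is followed by d, so α(b) = d.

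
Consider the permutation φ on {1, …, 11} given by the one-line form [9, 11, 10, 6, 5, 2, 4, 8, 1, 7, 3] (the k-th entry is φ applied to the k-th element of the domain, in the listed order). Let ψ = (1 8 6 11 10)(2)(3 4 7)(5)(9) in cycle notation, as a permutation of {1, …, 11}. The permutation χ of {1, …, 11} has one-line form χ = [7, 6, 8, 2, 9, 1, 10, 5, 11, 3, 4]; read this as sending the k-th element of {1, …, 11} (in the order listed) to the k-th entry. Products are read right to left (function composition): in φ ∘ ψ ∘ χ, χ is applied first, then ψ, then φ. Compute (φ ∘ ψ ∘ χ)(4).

11

(φ ∘ ψ ∘ χ)(4) = φ(ψ(χ(4))). χ(4) = 2, then ψ(2) = 2, then φ(2) = 11, so the result is 11.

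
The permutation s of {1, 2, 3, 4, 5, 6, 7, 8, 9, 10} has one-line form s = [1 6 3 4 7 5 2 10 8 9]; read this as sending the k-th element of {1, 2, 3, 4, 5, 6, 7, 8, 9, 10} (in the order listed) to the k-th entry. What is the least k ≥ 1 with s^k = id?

12

Writing s as disjoint cycles, the cycle lengths are 4, 3, 1, 1, 1.
The order of s is the least common multiple of its cycle lengths: lcm(4, 3) = 12.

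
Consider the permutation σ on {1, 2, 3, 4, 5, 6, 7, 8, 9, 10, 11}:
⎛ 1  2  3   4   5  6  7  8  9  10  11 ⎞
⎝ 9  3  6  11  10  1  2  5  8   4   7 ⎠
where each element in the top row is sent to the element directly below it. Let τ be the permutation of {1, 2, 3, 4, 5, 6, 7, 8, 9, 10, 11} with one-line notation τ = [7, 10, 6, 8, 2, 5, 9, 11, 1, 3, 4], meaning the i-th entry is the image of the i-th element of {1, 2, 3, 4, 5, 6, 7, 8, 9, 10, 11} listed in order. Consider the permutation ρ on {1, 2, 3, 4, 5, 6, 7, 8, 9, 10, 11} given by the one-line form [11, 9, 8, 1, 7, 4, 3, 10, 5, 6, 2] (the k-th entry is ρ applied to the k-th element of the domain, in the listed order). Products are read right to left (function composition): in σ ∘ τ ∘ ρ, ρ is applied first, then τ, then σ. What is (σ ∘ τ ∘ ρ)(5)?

Chase 5: ρ(5) = 7; τ(7) = 9; σ(9) = 8. Hence (σ ∘ τ ∘ ρ)(5) = 8.

8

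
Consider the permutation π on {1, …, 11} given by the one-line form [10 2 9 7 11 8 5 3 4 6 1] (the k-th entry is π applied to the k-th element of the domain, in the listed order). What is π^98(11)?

Tracing 11 → 1 → … returns to 11 after 10 steps, so 11 lies in a 10-cycle (1, 10, 6, 8, 3, 9, 4, 7, 5, 11).
Since the cycle has length 10, π^98 acts on it the same as π^8 (98 mod 10 = 8).
Advancing 8 steps from 11: 11 → 1 → 10 → 6 → 8 → 3 → 9 → 4 → 7.

7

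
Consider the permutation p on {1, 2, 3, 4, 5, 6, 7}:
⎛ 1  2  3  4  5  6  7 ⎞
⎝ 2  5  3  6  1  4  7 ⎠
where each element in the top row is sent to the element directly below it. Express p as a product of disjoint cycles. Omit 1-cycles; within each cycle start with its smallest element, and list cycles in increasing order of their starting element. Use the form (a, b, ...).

(1, 2, 5)(4, 6)

Start at 1 and follow images: 1 → 2 → 5 → 1, giving the cycle (1, 2, 5).
Repeating from the next unused element and collecting all non-trivial cycles gives (1, 2, 5)(4, 6).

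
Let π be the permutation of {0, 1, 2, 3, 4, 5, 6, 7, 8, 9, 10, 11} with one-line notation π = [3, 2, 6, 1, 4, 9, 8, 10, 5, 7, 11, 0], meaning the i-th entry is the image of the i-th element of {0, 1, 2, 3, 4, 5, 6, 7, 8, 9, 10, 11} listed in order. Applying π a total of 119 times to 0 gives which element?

Tracing 0 → 3 → … returns to 0 after 11 steps, so 0 lies in an 11-cycle (0 3 1 2 6 8 5 9 7 10 11).
On an 11-cycle, π^11 is the identity, so π^119 = π^9 there (119 ≡ 9 mod 11).
Advancing 9 steps from 0: 0 → 3 → 1 → 2 → 6 → 8 → 5 → 9 → 7 → 10.

10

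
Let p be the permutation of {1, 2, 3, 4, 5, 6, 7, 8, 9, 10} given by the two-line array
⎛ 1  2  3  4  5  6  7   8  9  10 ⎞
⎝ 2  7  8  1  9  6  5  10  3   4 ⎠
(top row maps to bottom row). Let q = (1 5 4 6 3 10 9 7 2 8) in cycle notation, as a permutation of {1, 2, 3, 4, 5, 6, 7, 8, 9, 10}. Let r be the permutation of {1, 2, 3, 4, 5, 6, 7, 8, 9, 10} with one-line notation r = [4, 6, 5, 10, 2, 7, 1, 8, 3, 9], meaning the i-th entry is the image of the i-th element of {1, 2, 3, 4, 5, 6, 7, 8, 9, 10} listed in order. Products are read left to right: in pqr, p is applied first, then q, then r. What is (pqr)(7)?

Apply the permutations in order: p(7) = 5, then q(5) = 4, then r(4) = 10. So (pqr)(7) = 10.

10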